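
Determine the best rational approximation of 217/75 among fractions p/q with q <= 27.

Expand x = 217/75 as a continued fraction with the Euclidean algorithm:
  217 = 2*75 + 67, so a_0 = 2.
  75 = 1*67 + 8, so a_1 = 1.
  67 = 8*8 + 3, so a_2 = 8.
  8 = 2*3 + 2, so a_3 = 2.
  3 = 1*2 + 1, so a_4 = 1.
  2 = 2*1 + 0, so a_5 = 2.
so x = [2; 1, 8, 2, 1, 2].
Convergents (p_i = a_i*p_{i-1} + p_{i-2}, q_i = a_i*q_{i-1} + q_{i-2} with p_{-2}=0, p_{-1}=1, q_{-2}=1, q_{-1}=0), until the denominator exceeds 27:
  i=0: a_0=2, p_0 = 2*1 + 0 = 2, q_0 = 2*0 + 1 = 1.
  i=1: a_1=1, p_1 = 1*2 + 1 = 3, q_1 = 1*1 + 0 = 1.
  i=2: a_2=8, p_2 = 8*3 + 2 = 26, q_2 = 8*1 + 1 = 9.
  i=3: a_3=2, p_3 = 2*26 + 3 = 55, q_3 = 2*9 + 1 = 19.
  i=4: a_4=1, p_4 = 1*55 + 26 = 81, q_4 = 1*19 + 9 = 28.
q_4 = 28 > 27, so the last convergent with denominator <= 27 is p_3/q_3 = 55/19.
The closest fraction with denominator <= 27 is either p_3/q_3 or the intermediate fraction (k*p_3 + p_2)/(k*q_3 + q_2) with the largest k >= 1 whose denominator stays <= 27; these approach x as k grows, and every other convergent or intermediate fraction in range is farther away.
Largest k: floor((27 - q_2)/q_3) = floor((27 - 9)/19) = 0.
Since k = 0, no intermediate fraction beyond p_3/q_3 has denominator <= 27, so the convergent 55/19 is the closest (its error is |217*19 - 55*75|/(75*19) = 2/1425).

55/19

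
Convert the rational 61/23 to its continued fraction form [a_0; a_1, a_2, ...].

[2; 1, 1, 1, 7]

Run the Euclidean algorithm on 61 and 23; the successive quotients are the partial quotients a_0, a_1, ... (each step inverts the fractional part left over by the previous one):
  61 = 2*23 + 15, so a_0 = 2.
  23 = 1*15 + 8, so a_1 = 1.
  15 = 1*8 + 7, so a_2 = 1.
  8 = 1*7 + 1, so a_3 = 1.
  7 = 7*1 + 0, so a_4 = 7.
The remainder reaches 0 after 5 divisions, so the expansion has 5 partial quotients, read off in order.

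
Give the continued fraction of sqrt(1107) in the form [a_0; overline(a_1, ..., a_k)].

[33; overline(3, 1, 2, 7, 33, 7, 2, 1, 3, 66)]

Write x_i = (sqrt(1107) + m_i)/d_i with (m_0, d_0) = (0, 1). a_0 = floor(sqrt(1107)) = 33, since 33^2 = 1089 <= 1107 < 1156 = 34^2.
Iterate m_{i+1} = d_i*a_i - m_i, d_{i+1} = (1107 - m_{i+1}^2)/d_i, a_{i+1} = floor((a_0 + m_{i+1})/d_{i+1}):
  m_1 = 1*33 - 0 = 33, d_1 = (1107 - 33^2)/1 = 18/1 = 18, a_1 = floor((33 + 33)/18) = 3.
  m_2 = 18*3 - 33 = 21, d_2 = (1107 - 21^2)/18 = 666/18 = 37, a_2 = floor((33 + 21)/37) = 1.
  m_3 = 37*1 - 21 = 16, d_3 = (1107 - 16^2)/37 = 851/37 = 23, a_3 = floor((33 + 16)/23) = 2.
  m_4 = 23*2 - 16 = 30, d_4 = (1107 - 30^2)/23 = 207/23 = 9, a_4 = floor((33 + 30)/9) = 7.
  m_5 = 9*7 - 30 = 33, d_5 = (1107 - 33^2)/9 = 18/9 = 2, a_5 = floor((33 + 33)/2) = 33.
  m_6 = 2*33 - 33 = 33, d_6 = (1107 - 33^2)/2 = 18/2 = 9, a_6 = floor((33 + 33)/9) = 7.
  m_7 = 9*7 - 33 = 30, d_7 = (1107 - 30^2)/9 = 207/9 = 23, a_7 = floor((33 + 30)/23) = 2.
  m_8 = 23*2 - 30 = 16, d_8 = (1107 - 16^2)/23 = 851/23 = 37, a_8 = floor((33 + 16)/37) = 1.
  m_9 = 37*1 - 16 = 21, d_9 = (1107 - 21^2)/37 = 666/37 = 18, a_9 = floor((33 + 21)/18) = 3.
  m_10 = 18*3 - 21 = 33, d_10 = (1107 - 33^2)/18 = 18/18 = 1, a_10 = floor((33 + 33)/1) = 66.
  m_11 = 1*66 - 33 = 33, d_11 = (1107 - 33^2)/1 = 18/1 = 18: (m_11, d_11) = (m_1, d_1) = (33, 18), so from here the quotients repeat a_1, ..., a_10; the period length is 10.
Hence the expansion of sqrt(1107) is a_0 = 33 followed by the repeating block 3, 1, 2, 7, 33, 7, 2, 1, 3, 66 (period 10).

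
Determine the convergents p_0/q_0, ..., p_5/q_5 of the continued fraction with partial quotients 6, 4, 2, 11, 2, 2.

6/1, 25/4, 56/9, 641/103, 1338/215, 3317/533

Using the convergent recurrence p_i = a_i*p_{i-1} + p_{i-2}, q_i = a_i*q_{i-1} + q_{i-2} with p_{-2}=0, p_{-1}=1, q_{-2}=1, q_{-1}=0:
  i=0: a_0=6, p_0 = 6*1 + 0 = 6, q_0 = 6*0 + 1 = 1.
  i=1: a_1=4, p_1 = 4*6 + 1 = 25, q_1 = 4*1 + 0 = 4.
  i=2: a_2=2, p_2 = 2*25 + 6 = 56, q_2 = 2*4 + 1 = 9.
  i=3: a_3=11, p_3 = 11*56 + 25 = 641, q_3 = 11*9 + 4 = 103.
  i=4: a_4=2, p_4 = 2*641 + 56 = 1338, q_4 = 2*103 + 9 = 215.
  i=5: a_5=2, p_5 = 2*1338 + 641 = 3317, q_5 = 2*215 + 103 = 533.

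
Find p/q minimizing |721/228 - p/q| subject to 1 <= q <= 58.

Expand x = 721/228 as a continued fraction with the Euclidean algorithm:
  721 = 3*228 + 37, so a_0 = 3.
  228 = 6*37 + 6, so a_1 = 6.
  37 = 6*6 + 1, so a_2 = 6.
  6 = 6*1 + 0, so a_3 = 6.
so x = [3; 6, 6, 6].
Convergents (p_i = a_i*p_{i-1} + p_{i-2}, q_i = a_i*q_{i-1} + q_{i-2} with p_{-2}=0, p_{-1}=1, q_{-2}=1, q_{-1}=0), until the denominator exceeds 58:
  i=0: a_0=3, p_0 = 3*1 + 0 = 3, q_0 = 3*0 + 1 = 1.
  i=1: a_1=6, p_1 = 6*3 + 1 = 19, q_1 = 6*1 + 0 = 6.
  i=2: a_2=6, p_2 = 6*19 + 3 = 117, q_2 = 6*6 + 1 = 37.
  i=3: a_3=6, p_3 = 6*117 + 19 = 721, q_3 = 6*37 + 6 = 228.
q_3 = 228 > 58, so the last convergent with denominator <= 58 is p_2/q_2 = 117/37.
The closest fraction with denominator <= 58 is either p_2/q_2 or the intermediate fraction (k*p_2 + p_1)/(k*q_2 + q_1) with the largest k >= 1 whose denominator stays <= 58; these approach x as k grows, and every other convergent or intermediate fraction in range is farther away.
Largest k: floor((58 - q_1)/q_2) = floor((58 - 6)/37) = 1.
That gives (1*117 + 19)/(1*37 + 6) = 136/43.
Compare the errors: |x - 117/37| = |721*37 - 117*228|/(228*37) = 1/8436, and |x - 136/43| = |721*43 - 136*228|/(228*43) = 5/9804.
Cross-multiplying, 1*9804 = 9804 < 42180 = 5*8436, so 1/8436 is smaller: the convergent 117/37 is closer to x than 136/43.

117/37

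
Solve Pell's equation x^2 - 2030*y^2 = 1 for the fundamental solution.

(x, y) = (811, 18)

First expand sqrt(2030) as a continued fraction. With x_i = (sqrt(2030) + m_i)/d_i and (m_0, d_0) = (0, 1): a_0 = floor(sqrt(2030)) = 45, since 45^2 = 2025 <= 2030 < 2116 = 46^2.
Iterate m_{i+1} = d_i*a_i - m_i, d_{i+1} = (2030 - m_{i+1}^2)/d_i, a_{i+1} = floor((a_0 + m_{i+1})/d_{i+1}):
  m_1 = 1*45 - 0 = 45, d_1 = (2030 - 45^2)/1 = 5/1 = 5, a_1 = floor((45 + 45)/5) = 18.
  m_2 = 5*18 - 45 = 45, d_2 = (2030 - 45^2)/5 = 5/5 = 1, a_2 = floor((45 + 45)/1) = 90.
  m_3 = 1*90 - 45 = 45, d_3 = (2030 - 45^2)/1 = 5/1 = 5: (m_3, d_3) = (m_1, d_1) = (45, 5), so from here the quotients repeat a_1, a_2; the period length is 2.
So sqrt(2030) = [45; (18, 90)] with period length k = 2.
k is even, so the fundamental solution of x^2 - 2030y^2 = 1 is (p_{k-1}, q_{k-1}) = (p_1, q_1); compute convergents through index 1.
Convergents (p_i = a_i*p_{i-1} + p_{i-2}, q_i = a_i*q_{i-1} + q_{i-2} with p_{-2}=0, p_{-1}=1, q_{-2}=1, q_{-1}=0):
  i=0: a_0=45, p_0 = 45*1 + 0 = 45, q_0 = 45*0 + 1 = 1.
  i=1: a_1=18, p_1 = 18*45 + 1 = 811, q_1 = 18*1 + 0 = 18.
Check: 811^2 - 2030*18^2 = 657721 - 657720 = 1, so (x, y) = (811, 18) solves the equation, and by the theorem it is the least positive solution.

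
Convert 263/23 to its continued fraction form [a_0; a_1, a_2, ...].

[11; 2, 3, 3]

Run the Euclidean algorithm on 263 and 23; the successive quotients are the partial quotients a_0, a_1, ... (each step inverts the fractional part left over by the previous one):
  263 = 11*23 + 10, so a_0 = 11.
  23 = 2*10 + 3, so a_1 = 2.
  10 = 3*3 + 1, so a_2 = 3.
  3 = 3*1 + 0, so a_3 = 3.
The remainder reaches 0 after 4 divisions, so the expansion has 4 partial quotients, read off in order.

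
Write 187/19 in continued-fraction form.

[9; 1, 5, 3]

Run the Euclidean algorithm on 187 and 19; the successive quotients are the partial quotients a_0, a_1, ... (each step inverts the fractional part left over by the previous one):
  187 = 9*19 + 16, so a_0 = 9.
  19 = 1*16 + 3, so a_1 = 1.
  16 = 5*3 + 1, so a_2 = 5.
  3 = 3*1 + 0, so a_3 = 3.
The remainder reaches 0 after 4 divisions, so the expansion has 4 partial quotients, read off in order.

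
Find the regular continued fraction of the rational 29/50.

Run the Euclidean algorithm on 29 and 50; the successive quotients are the partial quotients a_0, a_1, ... (each step inverts the fractional part left over by the previous one):
  29 = 0*50 + 29, so a_0 = 0.
  50 = 1*29 + 21, so a_1 = 1.
  29 = 1*21 + 8, so a_2 = 1.
  21 = 2*8 + 5, so a_3 = 2.
  8 = 1*5 + 3, so a_4 = 1.
  5 = 1*3 + 2, so a_5 = 1.
  3 = 1*2 + 1, so a_6 = 1.
  2 = 2*1 + 0, so a_7 = 2.
The remainder reaches 0 after 8 divisions, so the expansion has 8 partial quotients, read off in order.

[0; 1, 1, 2, 1, 1, 1, 2]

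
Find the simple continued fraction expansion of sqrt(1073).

Write x_i = (sqrt(1073) + m_i)/d_i with (m_0, d_0) = (0, 1). a_0 = floor(sqrt(1073)) = 32, since 32^2 = 1024 <= 1073 < 1089 = 33^2.
Iterate m_{i+1} = d_i*a_i - m_i, d_{i+1} = (1073 - m_{i+1}^2)/d_i, a_{i+1} = floor((a_0 + m_{i+1})/d_{i+1}):
  m_1 = 1*32 - 0 = 32, d_1 = (1073 - 32^2)/1 = 49/1 = 49, a_1 = floor((32 + 32)/49) = 1.
  m_2 = 49*1 - 32 = 17, d_2 = (1073 - 17^2)/49 = 784/49 = 16, a_2 = floor((32 + 17)/16) = 3.
  m_3 = 16*3 - 17 = 31, d_3 = (1073 - 31^2)/16 = 112/16 = 7, a_3 = floor((32 + 31)/7) = 9.
  m_4 = 7*9 - 31 = 32, d_4 = (1073 - 32^2)/7 = 49/7 = 7, a_4 = floor((32 + 32)/7) = 9.
  m_5 = 7*9 - 32 = 31, d_5 = (1073 - 31^2)/7 = 112/7 = 16, a_5 = floor((32 + 31)/16) = 3.
  m_6 = 16*3 - 31 = 17, d_6 = (1073 - 17^2)/16 = 784/16 = 49, a_6 = floor((32 + 17)/49) = 1.
  m_7 = 49*1 - 17 = 32, d_7 = (1073 - 32^2)/49 = 49/49 = 1, a_7 = floor((32 + 32)/1) = 64.
  m_8 = 1*64 - 32 = 32, d_8 = (1073 - 32^2)/1 = 49/1 = 49: (m_8, d_8) = (m_1, d_1) = (32, 49), so from here the quotients repeat a_1, ..., a_7; the period length is 7.
Hence the expansion of sqrt(1073) is a_0 = 32 followed by the repeating block 1, 3, 9, 9, 3, 1, 64 (period 7).

[32; (1, 3, 9, 9, 3, 1, 64)]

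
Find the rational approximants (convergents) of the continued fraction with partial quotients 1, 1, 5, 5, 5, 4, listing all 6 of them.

1/1, 2/1, 11/6, 57/31, 296/161, 1241/675

Using the convergent recurrence p_i = a_i*p_{i-1} + p_{i-2}, q_i = a_i*q_{i-1} + q_{i-2} with p_{-2}=0, p_{-1}=1, q_{-2}=1, q_{-1}=0:
  i=0: a_0=1, p_0 = 1*1 + 0 = 1, q_0 = 1*0 + 1 = 1.
  i=1: a_1=1, p_1 = 1*1 + 1 = 2, q_1 = 1*1 + 0 = 1.
  i=2: a_2=5, p_2 = 5*2 + 1 = 11, q_2 = 5*1 + 1 = 6.
  i=3: a_3=5, p_3 = 5*11 + 2 = 57, q_3 = 5*6 + 1 = 31.
  i=4: a_4=5, p_4 = 5*57 + 11 = 296, q_4 = 5*31 + 6 = 161.
  i=5: a_5=4, p_5 = 4*296 + 57 = 1241, q_5 = 4*161 + 31 = 675.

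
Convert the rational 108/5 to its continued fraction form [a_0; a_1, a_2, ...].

Run the Euclidean algorithm on 108 and 5; the successive quotients are the partial quotients a_0, a_1, ... (each step inverts the fractional part left over by the previous one):
  108 = 21*5 + 3, so a_0 = 21.
  5 = 1*3 + 2, so a_1 = 1.
  3 = 1*2 + 1, so a_2 = 1.
  2 = 2*1 + 0, so a_3 = 2.
The remainder reaches 0 after 4 divisions, so the expansion has 4 partial quotients, read off in order.

[21; 1, 1, 2]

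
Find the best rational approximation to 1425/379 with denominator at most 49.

Expand x = 1425/379 as a continued fraction with the Euclidean algorithm:
  1425 = 3*379 + 288, so a_0 = 3.
  379 = 1*288 + 91, so a_1 = 1.
  288 = 3*91 + 15, so a_2 = 3.
  91 = 6*15 + 1, so a_3 = 6.
  15 = 15*1 + 0, so a_4 = 15.
so x = [3; 1, 3, 6, 15].
Convergents (p_i = a_i*p_{i-1} + p_{i-2}, q_i = a_i*q_{i-1} + q_{i-2} with p_{-2}=0, p_{-1}=1, q_{-2}=1, q_{-1}=0), until the denominator exceeds 49:
  i=0: a_0=3, p_0 = 3*1 + 0 = 3, q_0 = 3*0 + 1 = 1.
  i=1: a_1=1, p_1 = 1*3 + 1 = 4, q_1 = 1*1 + 0 = 1.
  i=2: a_2=3, p_2 = 3*4 + 3 = 15, q_2 = 3*1 + 1 = 4.
  i=3: a_3=6, p_3 = 6*15 + 4 = 94, q_3 = 6*4 + 1 = 25.
  i=4: a_4=15, p_4 = 15*94 + 15 = 1425, q_4 = 15*25 + 4 = 379.
q_4 = 379 > 49, so the last convergent with denominator <= 49 is p_3/q_3 = 94/25.
The closest fraction with denominator <= 49 is either p_3/q_3 or the intermediate fraction (k*p_3 + p_2)/(k*q_3 + q_2) with the largest k >= 1 whose denominator stays <= 49; these approach x as k grows, and every other convergent or intermediate fraction in range is farther away.
Largest k: floor((49 - q_2)/q_3) = floor((49 - 4)/25) = 1.
That gives (1*94 + 15)/(1*25 + 4) = 109/29.
Compare the errors: |x - 94/25| = |1425*25 - 94*379|/(379*25) = 1/9475, and |x - 109/29| = |1425*29 - 109*379|/(379*29) = 14/10991.
Cross-multiplying, 1*10991 = 10991 < 132650 = 14*9475, so 1/9475 is smaller: the convergent 94/25 is closer to x than 109/29.

94/25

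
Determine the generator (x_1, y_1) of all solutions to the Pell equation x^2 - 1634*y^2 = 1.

First expand sqrt(1634) as a continued fraction. With x_i = (sqrt(1634) + m_i)/d_i and (m_0, d_0) = (0, 1): a_0 = floor(sqrt(1634)) = 40, since 40^2 = 1600 <= 1634 < 1681 = 41^2.
Iterate m_{i+1} = d_i*a_i - m_i, d_{i+1} = (1634 - m_{i+1}^2)/d_i, a_{i+1} = floor((a_0 + m_{i+1})/d_{i+1}):
  m_1 = 1*40 - 0 = 40, d_1 = (1634 - 40^2)/1 = 34/1 = 34, a_1 = floor((40 + 40)/34) = 2.
  m_2 = 34*2 - 40 = 28, d_2 = (1634 - 28^2)/34 = 850/34 = 25, a_2 = floor((40 + 28)/25) = 2.
  m_3 = 25*2 - 28 = 22, d_3 = (1634 - 22^2)/25 = 1150/25 = 46, a_3 = floor((40 + 22)/46) = 1.
  m_4 = 46*1 - 22 = 24, d_4 = (1634 - 24^2)/46 = 1058/46 = 23, a_4 = floor((40 + 24)/23) = 2.
  m_5 = 23*2 - 24 = 22, d_5 = (1634 - 22^2)/23 = 1150/23 = 50, a_5 = floor((40 + 22)/50) = 1.
  m_6 = 50*1 - 22 = 28, d_6 = (1634 - 28^2)/50 = 850/50 = 17, a_6 = floor((40 + 28)/17) = 4.
  m_7 = 17*4 - 28 = 40, d_7 = (1634 - 40^2)/17 = 34/17 = 2, a_7 = floor((40 + 40)/2) = 40.
  m_8 = 2*40 - 40 = 40, d_8 = (1634 - 40^2)/2 = 34/2 = 17, a_8 = floor((40 + 40)/17) = 4.
  m_9 = 17*4 - 40 = 28, d_9 = (1634 - 28^2)/17 = 850/17 = 50, a_9 = floor((40 + 28)/50) = 1.
  m_10 = 50*1 - 28 = 22, d_10 = (1634 - 22^2)/50 = 1150/50 = 23, a_10 = floor((40 + 22)/23) = 2.
  m_11 = 23*2 - 22 = 24, d_11 = (1634 - 24^2)/23 = 1058/23 = 46, a_11 = floor((40 + 24)/46) = 1.
  m_12 = 46*1 - 24 = 22, d_12 = (1634 - 22^2)/46 = 1150/46 = 25, a_12 = floor((40 + 22)/25) = 2.
  m_13 = 25*2 - 22 = 28, d_13 = (1634 - 28^2)/25 = 850/25 = 34, a_13 = floor((40 + 28)/34) = 2.
  m_14 = 34*2 - 28 = 40, d_14 = (1634 - 40^2)/34 = 34/34 = 1, a_14 = floor((40 + 40)/1) = 80.
  m_15 = 1*80 - 40 = 40, d_15 = (1634 - 40^2)/1 = 34/1 = 34: (m_15, d_15) = (m_1, d_1) = (40, 34), so from here the quotients repeat a_1, ..., a_14; the period length is 14.
So sqrt(1634) = [40; (2, 2, 1, 2, 1, 4, 40, 4, 1, 2, 1, 2, 2, 80)] with period length k = 14.
k is even, so the fundamental solution of x^2 - 1634y^2 = 1 is (p_{k-1}, q_{k-1}) = (p_13, q_13); compute convergents through index 13.
Convergents (p_i = a_i*p_{i-1} + p_{i-2}, q_i = a_i*q_{i-1} + q_{i-2} with p_{-2}=0, p_{-1}=1, q_{-2}=1, q_{-1}=0):
  i=0: a_0=40, p_0 = 40*1 + 0 = 40, q_0 = 40*0 + 1 = 1.
  i=1: a_1=2, p_1 = 2*40 + 1 = 81, q_1 = 2*1 + 0 = 2.
  i=2: a_2=2, p_2 = 2*81 + 40 = 202, q_2 = 2*2 + 1 = 5.
  i=3: a_3=1, p_3 = 1*202 + 81 = 283, q_3 = 1*5 + 2 = 7.
  i=4: a_4=2, p_4 = 2*283 + 202 = 768, q_4 = 2*7 + 5 = 19.
  i=5: a_5=1, p_5 = 1*768 + 283 = 1051, q_5 = 1*19 + 7 = 26.
  i=6: a_6=4, p_6 = 4*1051 + 768 = 4972, q_6 = 4*26 + 19 = 123.
  i=7: a_7=40, p_7 = 40*4972 + 1051 = 199931, q_7 = 40*123 + 26 = 4946.
  i=8: a_8=4, p_8 = 4*199931 + 4972 = 804696, q_8 = 4*4946 + 123 = 19907.
  i=9: a_9=1, p_9 = 1*804696 + 199931 = 1004627, q_9 = 1*19907 + 4946 = 24853.
  i=10: a_10=2, p_10 = 2*1004627 + 804696 = 2813950, q_10 = 2*24853 + 19907 = 69613.
  i=11: a_11=1, p_11 = 1*2813950 + 1004627 = 3818577, q_11 = 1*69613 + 24853 = 94466.
  i=12: a_12=2, p_12 = 2*3818577 + 2813950 = 10451104, q_12 = 2*94466 + 69613 = 258545.
  i=13: a_13=2, p_13 = 2*10451104 + 3818577 = 24720785, q_13 = 2*258545 + 94466 = 611556.
Check: 24720785^2 - 1634*611556^2 = 611117211016225 - 611117211016224 = 1, so (x, y) = (24720785, 611556) solves the equation, and by the theorem it is the least positive solution.

(x, y) = (24720785, 611556)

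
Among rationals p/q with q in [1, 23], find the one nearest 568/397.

Expand x = 568/397 as a continued fraction with the Euclidean algorithm:
  568 = 1*397 + 171, so a_0 = 1.
  397 = 2*171 + 55, so a_1 = 2.
  171 = 3*55 + 6, so a_2 = 3.
  55 = 9*6 + 1, so a_3 = 9.
  6 = 6*1 + 0, so a_4 = 6.
so x = [1; 2, 3, 9, 6].
Convergents (p_i = a_i*p_{i-1} + p_{i-2}, q_i = a_i*q_{i-1} + q_{i-2} with p_{-2}=0, p_{-1}=1, q_{-2}=1, q_{-1}=0), until the denominator exceeds 23:
  i=0: a_0=1, p_0 = 1*1 + 0 = 1, q_0 = 1*0 + 1 = 1.
  i=1: a_1=2, p_1 = 2*1 + 1 = 3, q_1 = 2*1 + 0 = 2.
  i=2: a_2=3, p_2 = 3*3 + 1 = 10, q_2 = 3*2 + 1 = 7.
  i=3: a_3=9, p_3 = 9*10 + 3 = 93, q_3 = 9*7 + 2 = 65.
q_3 = 65 > 23, so the last convergent with denominator <= 23 is p_2/q_2 = 10/7.
The closest fraction with denominator <= 23 is either p_2/q_2 or the intermediate fraction (k*p_2 + p_1)/(k*q_2 + q_1) with the largest k >= 1 whose denominator stays <= 23; these approach x as k grows, and every other convergent or intermediate fraction in range is farther away.
Largest k: floor((23 - q_1)/q_2) = floor((23 - 2)/7) = 3.
That gives (3*10 + 3)/(3*7 + 2) = 33/23.
Compare the errors: |x - 10/7| = |568*7 - 10*397|/(397*7) = 6/2779, and |x - 33/23| = |568*23 - 33*397|/(397*23) = 37/9131.
Cross-multiplying, 6*9131 = 54786 < 102823 = 37*2779, so 6/2779 is smaller: the convergent 10/7 is closer to x than 33/23.

10/7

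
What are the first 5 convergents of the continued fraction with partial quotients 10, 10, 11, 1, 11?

Using the convergent recurrence p_i = a_i*p_{i-1} + p_{i-2}, q_i = a_i*q_{i-1} + q_{i-2} with p_{-2}=0, p_{-1}=1, q_{-2}=1, q_{-1}=0:
  i=0: a_0=10, p_0 = 10*1 + 0 = 10, q_0 = 10*0 + 1 = 1.
  i=1: a_1=10, p_1 = 10*10 + 1 = 101, q_1 = 10*1 + 0 = 10.
  i=2: a_2=11, p_2 = 11*101 + 10 = 1121, q_2 = 11*10 + 1 = 111.
  i=3: a_3=1, p_3 = 1*1121 + 101 = 1222, q_3 = 1*111 + 10 = 121.
  i=4: a_4=11, p_4 = 11*1222 + 1121 = 14563, q_4 = 11*121 + 111 = 1442.

10/1, 101/10, 1121/111, 1222/121, 14563/1442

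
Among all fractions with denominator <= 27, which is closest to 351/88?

4/1

Expand x = 351/88 as a continued fraction with the Euclidean algorithm:
  351 = 3*88 + 87, so a_0 = 3.
  88 = 1*87 + 1, so a_1 = 1.
  87 = 87*1 + 0, so a_2 = 87.
so x = [3; 1, 87].
Convergents (p_i = a_i*p_{i-1} + p_{i-2}, q_i = a_i*q_{i-1} + q_{i-2} with p_{-2}=0, p_{-1}=1, q_{-2}=1, q_{-1}=0), until the denominator exceeds 27:
  i=0: a_0=3, p_0 = 3*1 + 0 = 3, q_0 = 3*0 + 1 = 1.
  i=1: a_1=1, p_1 = 1*3 + 1 = 4, q_1 = 1*1 + 0 = 1.
  i=2: a_2=87, p_2 = 87*4 + 3 = 351, q_2 = 87*1 + 1 = 88.
q_2 = 88 > 27, so the last convergent with denominator <= 27 is p_1/q_1 = 4/1.
The closest fraction with denominator <= 27 is either p_1/q_1 or the intermediate fraction (k*p_1 + p_0)/(k*q_1 + q_0) with the largest k >= 1 whose denominator stays <= 27; these approach x as k grows, and every other convergent or intermediate fraction in range is farther away.
Largest k: floor((27 - q_0)/q_1) = floor((27 - 1)/1) = 26.
That gives (26*4 + 3)/(26*1 + 1) = 107/27.
Compare the errors: |x - 4/1| = |351*1 - 4*88|/(88*1) = 1/88, and |x - 107/27| = |351*27 - 107*88|/(88*27) = 61/2376.
Cross-multiplying, 1*2376 = 2376 < 5368 = 61*88, so 1/88 is smaller: the convergent 4/1 is closer to x than 107/27.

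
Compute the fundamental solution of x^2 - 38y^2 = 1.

(x, y) = (37, 6)

First expand sqrt(38) as a continued fraction. With x_i = (sqrt(38) + m_i)/d_i and (m_0, d_0) = (0, 1): a_0 = floor(sqrt(38)) = 6, since 6^2 = 36 <= 38 < 49 = 7^2.
Iterate m_{i+1} = d_i*a_i - m_i, d_{i+1} = (38 - m_{i+1}^2)/d_i, a_{i+1} = floor((a_0 + m_{i+1})/d_{i+1}):
  m_1 = 1*6 - 0 = 6, d_1 = (38 - 6^2)/1 = 2/1 = 2, a_1 = floor((6 + 6)/2) = 6.
  m_2 = 2*6 - 6 = 6, d_2 = (38 - 6^2)/2 = 2/2 = 1, a_2 = floor((6 + 6)/1) = 12.
  m_3 = 1*12 - 6 = 6, d_3 = (38 - 6^2)/1 = 2/1 = 2: (m_3, d_3) = (m_1, d_1) = (6, 2), so from here the quotients repeat a_1, a_2; the period length is 2.
So sqrt(38) = [6; (6, 12)] with period length k = 2.
k is even, so the fundamental solution of x^2 - 38y^2 = 1 is (p_{k-1}, q_{k-1}) = (p_1, q_1); compute convergents through index 1.
Convergents (p_i = a_i*p_{i-1} + p_{i-2}, q_i = a_i*q_{i-1} + q_{i-2} with p_{-2}=0, p_{-1}=1, q_{-2}=1, q_{-1}=0):
  i=0: a_0=6, p_0 = 6*1 + 0 = 6, q_0 = 6*0 + 1 = 1.
  i=1: a_1=6, p_1 = 6*6 + 1 = 37, q_1 = 6*1 + 0 = 6.
Check: 37^2 - 38*6^2 = 1369 - 1368 = 1, so (x, y) = (37, 6) solves the equation, and by the theorem it is the least positive solution.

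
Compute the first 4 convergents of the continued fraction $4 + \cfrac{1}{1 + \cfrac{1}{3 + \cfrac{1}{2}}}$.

4/1, 5/1, 19/4, 43/9

Using the convergent recurrence p_i = a_i*p_{i-1} + p_{i-2}, q_i = a_i*q_{i-1} + q_{i-2} with p_{-2}=0, p_{-1}=1, q_{-2}=1, q_{-1}=0:
  i=0: a_0=4, p_0 = 4*1 + 0 = 4, q_0 = 4*0 + 1 = 1.
  i=1: a_1=1, p_1 = 1*4 + 1 = 5, q_1 = 1*1 + 0 = 1.
  i=2: a_2=3, p_2 = 3*5 + 4 = 19, q_2 = 3*1 + 1 = 4.
  i=3: a_3=2, p_3 = 2*19 + 5 = 43, q_3 = 2*4 + 1 = 9.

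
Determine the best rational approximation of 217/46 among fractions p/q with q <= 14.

33/7

Expand x = 217/46 as a continued fraction with the Euclidean algorithm:
  217 = 4*46 + 33, so a_0 = 4.
  46 = 1*33 + 13, so a_1 = 1.
  33 = 2*13 + 7, so a_2 = 2.
  13 = 1*7 + 6, so a_3 = 1.
  7 = 1*6 + 1, so a_4 = 1.
  6 = 6*1 + 0, so a_5 = 6.
so x = [4; 1, 2, 1, 1, 6].
Convergents (p_i = a_i*p_{i-1} + p_{i-2}, q_i = a_i*q_{i-1} + q_{i-2} with p_{-2}=0, p_{-1}=1, q_{-2}=1, q_{-1}=0), until the denominator exceeds 14:
  i=0: a_0=4, p_0 = 4*1 + 0 = 4, q_0 = 4*0 + 1 = 1.
  i=1: a_1=1, p_1 = 1*4 + 1 = 5, q_1 = 1*1 + 0 = 1.
  i=2: a_2=2, p_2 = 2*5 + 4 = 14, q_2 = 2*1 + 1 = 3.
  i=3: a_3=1, p_3 = 1*14 + 5 = 19, q_3 = 1*3 + 1 = 4.
  i=4: a_4=1, p_4 = 1*19 + 14 = 33, q_4 = 1*4 + 3 = 7.
  i=5: a_5=6, p_5 = 6*33 + 19 = 217, q_5 = 6*7 + 4 = 46.
q_5 = 46 > 14, so the last convergent with denominator <= 14 is p_4/q_4 = 33/7.
The closest fraction with denominator <= 14 is either p_4/q_4 or the intermediate fraction (k*p_4 + p_3)/(k*q_4 + q_3) with the largest k >= 1 whose denominator stays <= 14; these approach x as k grows, and every other convergent or intermediate fraction in range is farther away.
Largest k: floor((14 - q_3)/q_4) = floor((14 - 4)/7) = 1.
That gives (1*33 + 19)/(1*7 + 4) = 52/11.
Compare the errors: |x - 33/7| = |217*7 - 33*46|/(46*7) = 1/322, and |x - 52/11| = |217*11 - 52*46|/(46*11) = 5/506.
Cross-multiplying, 1*506 = 506 < 1610 = 5*322, so 1/322 is smaller: the convergent 33/7 is closer to x than 52/11.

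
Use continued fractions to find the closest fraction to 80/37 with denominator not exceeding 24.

41/19

Expand x = 80/37 as a continued fraction with the Euclidean algorithm:
  80 = 2*37 + 6, so a_0 = 2.
  37 = 6*6 + 1, so a_1 = 6.
  6 = 6*1 + 0, so a_2 = 6.
so x = [2; 6, 6].
Convergents (p_i = a_i*p_{i-1} + p_{i-2}, q_i = a_i*q_{i-1} + q_{i-2} with p_{-2}=0, p_{-1}=1, q_{-2}=1, q_{-1}=0), until the denominator exceeds 24:
  i=0: a_0=2, p_0 = 2*1 + 0 = 2, q_0 = 2*0 + 1 = 1.
  i=1: a_1=6, p_1 = 6*2 + 1 = 13, q_1 = 6*1 + 0 = 6.
  i=2: a_2=6, p_2 = 6*13 + 2 = 80, q_2 = 6*6 + 1 = 37.
q_2 = 37 > 24, so the last convergent with denominator <= 24 is p_1/q_1 = 13/6.
The closest fraction with denominator <= 24 is either p_1/q_1 or the intermediate fraction (k*p_1 + p_0)/(k*q_1 + q_0) with the largest k >= 1 whose denominator stays <= 24; these approach x as k grows, and every other convergent or intermediate fraction in range is farther away.
Largest k: floor((24 - q_0)/q_1) = floor((24 - 1)/6) = 3.
That gives (3*13 + 2)/(3*6 + 1) = 41/19.
Compare the errors: |x - 13/6| = |80*6 - 13*37|/(37*6) = 1/222, and |x - 41/19| = |80*19 - 41*37|/(37*19) = 3/703.
Cross-multiplying, 3*222 = 666 < 703 = 1*703, so 3/703 is smaller: the intermediate fraction 41/19 is closer to x than 13/6.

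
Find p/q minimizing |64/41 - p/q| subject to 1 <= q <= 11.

14/9

Expand x = 64/41 as a continued fraction with the Euclidean algorithm:
  64 = 1*41 + 23, so a_0 = 1.
  41 = 1*23 + 18, so a_1 = 1.
  23 = 1*18 + 5, so a_2 = 1.
  18 = 3*5 + 3, so a_3 = 3.
  5 = 1*3 + 2, so a_4 = 1.
  3 = 1*2 + 1, so a_5 = 1.
  2 = 2*1 + 0, so a_6 = 2.
so x = [1; 1, 1, 3, 1, 1, 2].
Convergents (p_i = a_i*p_{i-1} + p_{i-2}, q_i = a_i*q_{i-1} + q_{i-2} with p_{-2}=0, p_{-1}=1, q_{-2}=1, q_{-1}=0), until the denominator exceeds 11:
  i=0: a_0=1, p_0 = 1*1 + 0 = 1, q_0 = 1*0 + 1 = 1.
  i=1: a_1=1, p_1 = 1*1 + 1 = 2, q_1 = 1*1 + 0 = 1.
  i=2: a_2=1, p_2 = 1*2 + 1 = 3, q_2 = 1*1 + 1 = 2.
  i=3: a_3=3, p_3 = 3*3 + 2 = 11, q_3 = 3*2 + 1 = 7.
  i=4: a_4=1, p_4 = 1*11 + 3 = 14, q_4 = 1*7 + 2 = 9.
  i=5: a_5=1, p_5 = 1*14 + 11 = 25, q_5 = 1*9 + 7 = 16.
q_5 = 16 > 11, so the last convergent with denominator <= 11 is p_4/q_4 = 14/9.
The closest fraction with denominator <= 11 is either p_4/q_4 or the intermediate fraction (k*p_4 + p_3)/(k*q_4 + q_3) with the largest k >= 1 whose denominator stays <= 11; these approach x as k grows, and every other convergent or intermediate fraction in range is farther away.
Largest k: floor((11 - q_3)/q_4) = floor((11 - 7)/9) = 0.
Since k = 0, no intermediate fraction beyond p_4/q_4 has denominator <= 11, so the convergent 14/9 is the closest (its error is |64*9 - 14*41|/(41*9) = 2/369).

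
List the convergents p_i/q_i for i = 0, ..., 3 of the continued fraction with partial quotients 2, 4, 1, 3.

Using the convergent recurrence p_i = a_i*p_{i-1} + p_{i-2}, q_i = a_i*q_{i-1} + q_{i-2} with p_{-2}=0, p_{-1}=1, q_{-2}=1, q_{-1}=0:
  i=0: a_0=2, p_0 = 2*1 + 0 = 2, q_0 = 2*0 + 1 = 1.
  i=1: a_1=4, p_1 = 4*2 + 1 = 9, q_1 = 4*1 + 0 = 4.
  i=2: a_2=1, p_2 = 1*9 + 2 = 11, q_2 = 1*4 + 1 = 5.
  i=3: a_3=3, p_3 = 3*11 + 9 = 42, q_3 = 3*5 + 4 = 19.

2/1, 9/4, 11/5, 42/19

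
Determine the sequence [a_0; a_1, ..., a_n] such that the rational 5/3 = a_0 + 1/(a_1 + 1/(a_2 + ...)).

Run the Euclidean algorithm on 5 and 3; the successive quotients are the partial quotients a_0, a_1, ... (each step inverts the fractional part left over by the previous one):
  5 = 1*3 + 2, so a_0 = 1.
  3 = 1*2 + 1, so a_1 = 1.
  2 = 2*1 + 0, so a_2 = 2.
The remainder reaches 0 after 3 divisions, so the expansion has 3 partial quotients, read off in order.

[1; 1, 2]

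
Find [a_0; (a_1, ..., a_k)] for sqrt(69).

Write x_i = (sqrt(69) + m_i)/d_i with (m_0, d_0) = (0, 1). a_0 = floor(sqrt(69)) = 8, since 8^2 = 64 <= 69 < 81 = 9^2.
Iterate m_{i+1} = d_i*a_i - m_i, d_{i+1} = (69 - m_{i+1}^2)/d_i, a_{i+1} = floor((a_0 + m_{i+1})/d_{i+1}):
  m_1 = 1*8 - 0 = 8, d_1 = (69 - 8^2)/1 = 5/1 = 5, a_1 = floor((8 + 8)/5) = 3.
  m_2 = 5*3 - 8 = 7, d_2 = (69 - 7^2)/5 = 20/5 = 4, a_2 = floor((8 + 7)/4) = 3.
  m_3 = 4*3 - 7 = 5, d_3 = (69 - 5^2)/4 = 44/4 = 11, a_3 = floor((8 + 5)/11) = 1.
  m_4 = 11*1 - 5 = 6, d_4 = (69 - 6^2)/11 = 33/11 = 3, a_4 = floor((8 + 6)/3) = 4.
  m_5 = 3*4 - 6 = 6, d_5 = (69 - 6^2)/3 = 33/3 = 11, a_5 = floor((8 + 6)/11) = 1.
  m_6 = 11*1 - 6 = 5, d_6 = (69 - 5^2)/11 = 44/11 = 4, a_6 = floor((8 + 5)/4) = 3.
  m_7 = 4*3 - 5 = 7, d_7 = (69 - 7^2)/4 = 20/4 = 5, a_7 = floor((8 + 7)/5) = 3.
  m_8 = 5*3 - 7 = 8, d_8 = (69 - 8^2)/5 = 5/5 = 1, a_8 = floor((8 + 8)/1) = 16.
  m_9 = 1*16 - 8 = 8, d_9 = (69 - 8^2)/1 = 5/1 = 5: (m_9, d_9) = (m_1, d_1) = (8, 5), so from here the quotients repeat a_1, ..., a_8; the period length is 8.
Hence the expansion of sqrt(69) is a_0 = 8 followed by the repeating block 3, 3, 1, 4, 1, 3, 3, 16 (period 8).

[8; (3, 3, 1, 4, 1, 3, 3, 16)]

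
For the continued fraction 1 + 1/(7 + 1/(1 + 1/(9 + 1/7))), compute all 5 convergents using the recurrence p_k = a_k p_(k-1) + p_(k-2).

1/1, 8/7, 9/8, 89/79, 632/561

Using the convergent recurrence p_i = a_i*p_{i-1} + p_{i-2}, q_i = a_i*q_{i-1} + q_{i-2} with p_{-2}=0, p_{-1}=1, q_{-2}=1, q_{-1}=0:
  i=0: a_0=1, p_0 = 1*1 + 0 = 1, q_0 = 1*0 + 1 = 1.
  i=1: a_1=7, p_1 = 7*1 + 1 = 8, q_1 = 7*1 + 0 = 7.
  i=2: a_2=1, p_2 = 1*8 + 1 = 9, q_2 = 1*7 + 1 = 8.
  i=3: a_3=9, p_3 = 9*9 + 8 = 89, q_3 = 9*8 + 7 = 79.
  i=4: a_4=7, p_4 = 7*89 + 9 = 632, q_4 = 7*79 + 8 = 561.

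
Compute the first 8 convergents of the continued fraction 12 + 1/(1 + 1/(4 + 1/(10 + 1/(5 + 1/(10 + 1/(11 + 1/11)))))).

12/1, 13/1, 64/5, 653/51, 3329/260, 33943/2651, 376702/29421, 4177665/326282

Using the convergent recurrence p_i = a_i*p_{i-1} + p_{i-2}, q_i = a_i*q_{i-1} + q_{i-2} with p_{-2}=0, p_{-1}=1, q_{-2}=1, q_{-1}=0:
  i=0: a_0=12, p_0 = 12*1 + 0 = 12, q_0 = 12*0 + 1 = 1.
  i=1: a_1=1, p_1 = 1*12 + 1 = 13, q_1 = 1*1 + 0 = 1.
  i=2: a_2=4, p_2 = 4*13 + 12 = 64, q_2 = 4*1 + 1 = 5.
  i=3: a_3=10, p_3 = 10*64 + 13 = 653, q_3 = 10*5 + 1 = 51.
  i=4: a_4=5, p_4 = 5*653 + 64 = 3329, q_4 = 5*51 + 5 = 260.
  i=5: a_5=10, p_5 = 10*3329 + 653 = 33943, q_5 = 10*260 + 51 = 2651.
  i=6: a_6=11, p_6 = 11*33943 + 3329 = 376702, q_6 = 11*2651 + 260 = 29421.
  i=7: a_7=11, p_7 = 11*376702 + 33943 = 4177665, q_7 = 11*29421 + 2651 = 326282.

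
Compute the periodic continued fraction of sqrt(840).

[28; (1, 56)]

Write x_i = (sqrt(840) + m_i)/d_i with (m_0, d_0) = (0, 1). a_0 = floor(sqrt(840)) = 28, since 28^2 = 784 <= 840 < 841 = 29^2.
Iterate m_{i+1} = d_i*a_i - m_i, d_{i+1} = (840 - m_{i+1}^2)/d_i, a_{i+1} = floor((a_0 + m_{i+1})/d_{i+1}):
  m_1 = 1*28 - 0 = 28, d_1 = (840 - 28^2)/1 = 56/1 = 56, a_1 = floor((28 + 28)/56) = 1.
  m_2 = 56*1 - 28 = 28, d_2 = (840 - 28^2)/56 = 56/56 = 1, a_2 = floor((28 + 28)/1) = 56.
  m_3 = 1*56 - 28 = 28, d_3 = (840 - 28^2)/1 = 56/1 = 56: (m_3, d_3) = (m_1, d_1) = (28, 56), so from here the quotients repeat a_1, a_2; the period length is 2.
Hence the expansion of sqrt(840) is a_0 = 28 followed by the repeating block 1, 56 (period 2).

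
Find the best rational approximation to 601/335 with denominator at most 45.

Expand x = 601/335 as a continued fraction with the Euclidean algorithm:
  601 = 1*335 + 266, so a_0 = 1.
  335 = 1*266 + 69, so a_1 = 1.
  266 = 3*69 + 59, so a_2 = 3.
  69 = 1*59 + 10, so a_3 = 1.
  59 = 5*10 + 9, so a_4 = 5.
  10 = 1*9 + 1, so a_5 = 1.
  9 = 9*1 + 0, so a_6 = 9.
so x = [1; 1, 3, 1, 5, 1, 9].
Convergents (p_i = a_i*p_{i-1} + p_{i-2}, q_i = a_i*q_{i-1} + q_{i-2} with p_{-2}=0, p_{-1}=1, q_{-2}=1, q_{-1}=0), until the denominator exceeds 45:
  i=0: a_0=1, p_0 = 1*1 + 0 = 1, q_0 = 1*0 + 1 = 1.
  i=1: a_1=1, p_1 = 1*1 + 1 = 2, q_1 = 1*1 + 0 = 1.
  i=2: a_2=3, p_2 = 3*2 + 1 = 7, q_2 = 3*1 + 1 = 4.
  i=3: a_3=1, p_3 = 1*7 + 2 = 9, q_3 = 1*4 + 1 = 5.
  i=4: a_4=5, p_4 = 5*9 + 7 = 52, q_4 = 5*5 + 4 = 29.
  i=5: a_5=1, p_5 = 1*52 + 9 = 61, q_5 = 1*29 + 5 = 34.
  i=6: a_6=9, p_6 = 9*61 + 52 = 601, q_6 = 9*34 + 29 = 335.
q_6 = 335 > 45, so the last convergent with denominator <= 45 is p_5/q_5 = 61/34.
The closest fraction with denominator <= 45 is either p_5/q_5 or the intermediate fraction (k*p_5 + p_4)/(k*q_5 + q_4) with the largest k >= 1 whose denominator stays <= 45; these approach x as k grows, and every other convergent or intermediate fraction in range is farther away.
Largest k: floor((45 - q_4)/q_5) = floor((45 - 29)/34) = 0.
Since k = 0, no intermediate fraction beyond p_5/q_5 has denominator <= 45, so the convergent 61/34 is the closest (its error is |601*34 - 61*335|/(335*34) = 1/11390).

61/34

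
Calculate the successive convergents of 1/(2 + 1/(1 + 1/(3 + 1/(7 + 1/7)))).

0/1, 1/2, 1/3, 4/11, 29/80, 207/571

Using the convergent recurrence p_i = a_i*p_{i-1} + p_{i-2}, q_i = a_i*q_{i-1} + q_{i-2} with p_{-2}=0, p_{-1}=1, q_{-2}=1, q_{-1}=0:
  i=0: a_0=0, p_0 = 0*1 + 0 = 0, q_0 = 0*0 + 1 = 1.
  i=1: a_1=2, p_1 = 2*0 + 1 = 1, q_1 = 2*1 + 0 = 2.
  i=2: a_2=1, p_2 = 1*1 + 0 = 1, q_2 = 1*2 + 1 = 3.
  i=3: a_3=3, p_3 = 3*1 + 1 = 4, q_3 = 3*3 + 2 = 11.
  i=4: a_4=7, p_4 = 7*4 + 1 = 29, q_4 = 7*11 + 3 = 80.
  i=5: a_5=7, p_5 = 7*29 + 4 = 207, q_5 = 7*80 + 11 = 571.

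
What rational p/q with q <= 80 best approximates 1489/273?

60/11

Expand x = 1489/273 as a continued fraction with the Euclidean algorithm:
  1489 = 5*273 + 124, so a_0 = 5.
  273 = 2*124 + 25, so a_1 = 2.
  124 = 4*25 + 24, so a_2 = 4.
  25 = 1*24 + 1, so a_3 = 1.
  24 = 24*1 + 0, so a_4 = 24.
so x = [5; 2, 4, 1, 24].
Convergents (p_i = a_i*p_{i-1} + p_{i-2}, q_i = a_i*q_{i-1} + q_{i-2} with p_{-2}=0, p_{-1}=1, q_{-2}=1, q_{-1}=0), until the denominator exceeds 80:
  i=0: a_0=5, p_0 = 5*1 + 0 = 5, q_0 = 5*0 + 1 = 1.
  i=1: a_1=2, p_1 = 2*5 + 1 = 11, q_1 = 2*1 + 0 = 2.
  i=2: a_2=4, p_2 = 4*11 + 5 = 49, q_2 = 4*2 + 1 = 9.
  i=3: a_3=1, p_3 = 1*49 + 11 = 60, q_3 = 1*9 + 2 = 11.
  i=4: a_4=24, p_4 = 24*60 + 49 = 1489, q_4 = 24*11 + 9 = 273.
q_4 = 273 > 80, so the last convergent with denominator <= 80 is p_3/q_3 = 60/11.
The closest fraction with denominator <= 80 is either p_3/q_3 or the intermediate fraction (k*p_3 + p_2)/(k*q_3 + q_2) with the largest k >= 1 whose denominator stays <= 80; these approach x as k grows, and every other convergent or intermediate fraction in range is farther away.
Largest k: floor((80 - q_2)/q_3) = floor((80 - 9)/11) = 6.
That gives (6*60 + 49)/(6*11 + 9) = 409/75.
Compare the errors: |x - 60/11| = |1489*11 - 60*273|/(273*11) = 1/3003, and |x - 409/75| = |1489*75 - 409*273|/(273*75) = 18/20475.
Cross-multiplying, 1*20475 = 20475 < 54054 = 18*3003, so 1/3003 is smaller: the convergent 60/11 is closer to x than 409/75.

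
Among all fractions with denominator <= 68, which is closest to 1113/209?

Expand x = 1113/209 as a continued fraction with the Euclidean algorithm:
  1113 = 5*209 + 68, so a_0 = 5.
  209 = 3*68 + 5, so a_1 = 3.
  68 = 13*5 + 3, so a_2 = 13.
  5 = 1*3 + 2, so a_3 = 1.
  3 = 1*2 + 1, so a_4 = 1.
  2 = 2*1 + 0, so a_5 = 2.
so x = [5; 3, 13, 1, 1, 2].
Convergents (p_i = a_i*p_{i-1} + p_{i-2}, q_i = a_i*q_{i-1} + q_{i-2} with p_{-2}=0, p_{-1}=1, q_{-2}=1, q_{-1}=0), until the denominator exceeds 68:
  i=0: a_0=5, p_0 = 5*1 + 0 = 5, q_0 = 5*0 + 1 = 1.
  i=1: a_1=3, p_1 = 3*5 + 1 = 16, q_1 = 3*1 + 0 = 3.
  i=2: a_2=13, p_2 = 13*16 + 5 = 213, q_2 = 13*3 + 1 = 40.
  i=3: a_3=1, p_3 = 1*213 + 16 = 229, q_3 = 1*40 + 3 = 43.
  i=4: a_4=1, p_4 = 1*229 + 213 = 442, q_4 = 1*43 + 40 = 83.
q_4 = 83 > 68, so the last convergent with denominator <= 68 is p_3/q_3 = 229/43.
The closest fraction with denominator <= 68 is either p_3/q_3 or the intermediate fraction (k*p_3 + p_2)/(k*q_3 + q_2) with the largest k >= 1 whose denominator stays <= 68; these approach x as k grows, and every other convergent or intermediate fraction in range is farther away.
Largest k: floor((68 - q_2)/q_3) = floor((68 - 40)/43) = 0.
Since k = 0, no intermediate fraction beyond p_3/q_3 has denominator <= 68, so the convergent 229/43 is the closest (its error is |1113*43 - 229*209|/(209*43) = 2/8987).

229/43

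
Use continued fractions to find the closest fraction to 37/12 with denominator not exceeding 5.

Expand x = 37/12 as a continued fraction with the Euclidean algorithm:
  37 = 3*12 + 1, so a_0 = 3.
  12 = 12*1 + 0, so a_1 = 12.
so x = [3; 12].
Convergents (p_i = a_i*p_{i-1} + p_{i-2}, q_i = a_i*q_{i-1} + q_{i-2} with p_{-2}=0, p_{-1}=1, q_{-2}=1, q_{-1}=0), until the denominator exceeds 5:
  i=0: a_0=3, p_0 = 3*1 + 0 = 3, q_0 = 3*0 + 1 = 1.
  i=1: a_1=12, p_1 = 12*3 + 1 = 37, q_1 = 12*1 + 0 = 12.
q_1 = 12 > 5, so the last convergent with denominator <= 5 is p_0/q_0 = 3/1.
The closest fraction with denominator <= 5 is either p_0/q_0 or the intermediate fraction (k*p_0 + p_{-1})/(k*q_0 + q_{-1}) with the largest k >= 1 whose denominator stays <= 5; these approach x as k grows, and every other convergent or intermediate fraction in range is farther away.
Largest k: floor((5 - q_{-1})/q_0) = floor((5 - 0)/1) = 5 (using the seeds p_{-1} = 1, q_{-1} = 0).
That gives (5*3 + 1)/(5*1 + 0) = 16/5.
Compare the errors: |x - 3/1| = |37*1 - 3*12|/(12*1) = 1/12, and |x - 16/5| = |37*5 - 16*12|/(12*5) = 7/60.
Cross-multiplying, 1*60 = 60 < 84 = 7*12, so 1/12 is smaller: the convergent 3/1 is closer to x than 16/5.

3/1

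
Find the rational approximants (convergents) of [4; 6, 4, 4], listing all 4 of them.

4/1, 25/6, 104/25, 441/106

Using the convergent recurrence p_i = a_i*p_{i-1} + p_{i-2}, q_i = a_i*q_{i-1} + q_{i-2} with p_{-2}=0, p_{-1}=1, q_{-2}=1, q_{-1}=0:
  i=0: a_0=4, p_0 = 4*1 + 0 = 4, q_0 = 4*0 + 1 = 1.
  i=1: a_1=6, p_1 = 6*4 + 1 = 25, q_1 = 6*1 + 0 = 6.
  i=2: a_2=4, p_2 = 4*25 + 4 = 104, q_2 = 4*6 + 1 = 25.
  i=3: a_3=4, p_3 = 4*104 + 25 = 441, q_3 = 4*25 + 6 = 106.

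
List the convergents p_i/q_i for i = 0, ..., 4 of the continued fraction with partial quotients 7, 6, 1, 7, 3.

Using the convergent recurrence p_i = a_i*p_{i-1} + p_{i-2}, q_i = a_i*q_{i-1} + q_{i-2} with p_{-2}=0, p_{-1}=1, q_{-2}=1, q_{-1}=0:
  i=0: a_0=7, p_0 = 7*1 + 0 = 7, q_0 = 7*0 + 1 = 1.
  i=1: a_1=6, p_1 = 6*7 + 1 = 43, q_1 = 6*1 + 0 = 6.
  i=2: a_2=1, p_2 = 1*43 + 7 = 50, q_2 = 1*6 + 1 = 7.
  i=3: a_3=7, p_3 = 7*50 + 43 = 393, q_3 = 7*7 + 6 = 55.
  i=4: a_4=3, p_4 = 3*393 + 50 = 1229, q_4 = 3*55 + 7 = 172.

7/1, 43/6, 50/7, 393/55, 1229/172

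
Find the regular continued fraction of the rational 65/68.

Run the Euclidean algorithm on 65 and 68; the successive quotients are the partial quotients a_0, a_1, ... (each step inverts the fractional part left over by the previous one):
  65 = 0*68 + 65, so a_0 = 0.
  68 = 1*65 + 3, so a_1 = 1.
  65 = 21*3 + 2, so a_2 = 21.
  3 = 1*2 + 1, so a_3 = 1.
  2 = 2*1 + 0, so a_4 = 2.
The remainder reaches 0 after 5 divisions, so the expansion has 5 partial quotients, read off in order.

[0; 1, 21, 1, 2]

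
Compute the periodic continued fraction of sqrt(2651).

[51; (2, 20, 10, 4, 51, 4, 10, 20, 2, 102)]

Write x_i = (sqrt(2651) + m_i)/d_i with (m_0, d_0) = (0, 1). a_0 = floor(sqrt(2651)) = 51, since 51^2 = 2601 <= 2651 < 2704 = 52^2.
Iterate m_{i+1} = d_i*a_i - m_i, d_{i+1} = (2651 - m_{i+1}^2)/d_i, a_{i+1} = floor((a_0 + m_{i+1})/d_{i+1}):
  m_1 = 1*51 - 0 = 51, d_1 = (2651 - 51^2)/1 = 50/1 = 50, a_1 = floor((51 + 51)/50) = 2.
  m_2 = 50*2 - 51 = 49, d_2 = (2651 - 49^2)/50 = 250/50 = 5, a_2 = floor((51 + 49)/5) = 20.
  m_3 = 5*20 - 49 = 51, d_3 = (2651 - 51^2)/5 = 50/5 = 10, a_3 = floor((51 + 51)/10) = 10.
  m_4 = 10*10 - 51 = 49, d_4 = (2651 - 49^2)/10 = 250/10 = 25, a_4 = floor((51 + 49)/25) = 4.
  m_5 = 25*4 - 49 = 51, d_5 = (2651 - 51^2)/25 = 50/25 = 2, a_5 = floor((51 + 51)/2) = 51.
  m_6 = 2*51 - 51 = 51, d_6 = (2651 - 51^2)/2 = 50/2 = 25, a_6 = floor((51 + 51)/25) = 4.
  m_7 = 25*4 - 51 = 49, d_7 = (2651 - 49^2)/25 = 250/25 = 10, a_7 = floor((51 + 49)/10) = 10.
  m_8 = 10*10 - 49 = 51, d_8 = (2651 - 51^2)/10 = 50/10 = 5, a_8 = floor((51 + 51)/5) = 20.
  m_9 = 5*20 - 51 = 49, d_9 = (2651 - 49^2)/5 = 250/5 = 50, a_9 = floor((51 + 49)/50) = 2.
  m_10 = 50*2 - 49 = 51, d_10 = (2651 - 51^2)/50 = 50/50 = 1, a_10 = floor((51 + 51)/1) = 102.
  m_11 = 1*102 - 51 = 51, d_11 = (2651 - 51^2)/1 = 50/1 = 50: (m_11, d_11) = (m_1, d_1) = (51, 50), so from here the quotients repeat a_1, ..., a_10; the period length is 10.
Hence the expansion of sqrt(2651) is a_0 = 51 followed by the repeating block 2, 20, 10, 4, 51, 4, 10, 20, 2, 102 (period 10).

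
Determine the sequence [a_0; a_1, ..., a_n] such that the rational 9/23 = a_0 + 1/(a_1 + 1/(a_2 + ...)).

[0; 2, 1, 1, 4]

Run the Euclidean algorithm on 9 and 23; the successive quotients are the partial quotients a_0, a_1, ... (each step inverts the fractional part left over by the previous one):
  9 = 0*23 + 9, so a_0 = 0.
  23 = 2*9 + 5, so a_1 = 2.
  9 = 1*5 + 4, so a_2 = 1.
  5 = 1*4 + 1, so a_3 = 1.
  4 = 4*1 + 0, so a_4 = 4.
The remainder reaches 0 after 5 divisions, so the expansion has 5 partial quotients, read off in order.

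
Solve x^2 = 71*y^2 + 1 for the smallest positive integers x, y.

(x, y) = (3480, 413)

First expand sqrt(71) as a continued fraction. With x_i = (sqrt(71) + m_i)/d_i and (m_0, d_0) = (0, 1): a_0 = floor(sqrt(71)) = 8, since 8^2 = 64 <= 71 < 81 = 9^2.
Iterate m_{i+1} = d_i*a_i - m_i, d_{i+1} = (71 - m_{i+1}^2)/d_i, a_{i+1} = floor((a_0 + m_{i+1})/d_{i+1}):
  m_1 = 1*8 - 0 = 8, d_1 = (71 - 8^2)/1 = 7/1 = 7, a_1 = floor((8 + 8)/7) = 2.
  m_2 = 7*2 - 8 = 6, d_2 = (71 - 6^2)/7 = 35/7 = 5, a_2 = floor((8 + 6)/5) = 2.
  m_3 = 5*2 - 6 = 4, d_3 = (71 - 4^2)/5 = 55/5 = 11, a_3 = floor((8 + 4)/11) = 1.
  m_4 = 11*1 - 4 = 7, d_4 = (71 - 7^2)/11 = 22/11 = 2, a_4 = floor((8 + 7)/2) = 7.
  m_5 = 2*7 - 7 = 7, d_5 = (71 - 7^2)/2 = 22/2 = 11, a_5 = floor((8 + 7)/11) = 1.
  m_6 = 11*1 - 7 = 4, d_6 = (71 - 4^2)/11 = 55/11 = 5, a_6 = floor((8 + 4)/5) = 2.
  m_7 = 5*2 - 4 = 6, d_7 = (71 - 6^2)/5 = 35/5 = 7, a_7 = floor((8 + 6)/7) = 2.
  m_8 = 7*2 - 6 = 8, d_8 = (71 - 8^2)/7 = 7/7 = 1, a_8 = floor((8 + 8)/1) = 16.
  m_9 = 1*16 - 8 = 8, d_9 = (71 - 8^2)/1 = 7/1 = 7: (m_9, d_9) = (m_1, d_1) = (8, 7), so from here the quotients repeat a_1, ..., a_8; the period length is 8.
So sqrt(71) = [8; (2, 2, 1, 7, 1, 2, 2, 16)] with period length k = 8.
k is even, so the fundamental solution of x^2 - 71y^2 = 1 is (p_{k-1}, q_{k-1}) = (p_7, q_7); compute convergents through index 7.
Convergents (p_i = a_i*p_{i-1} + p_{i-2}, q_i = a_i*q_{i-1} + q_{i-2} with p_{-2}=0, p_{-1}=1, q_{-2}=1, q_{-1}=0):
  i=0: a_0=8, p_0 = 8*1 + 0 = 8, q_0 = 8*0 + 1 = 1.
  i=1: a_1=2, p_1 = 2*8 + 1 = 17, q_1 = 2*1 + 0 = 2.
  i=2: a_2=2, p_2 = 2*17 + 8 = 42, q_2 = 2*2 + 1 = 5.
  i=3: a_3=1, p_3 = 1*42 + 17 = 59, q_3 = 1*5 + 2 = 7.
  i=4: a_4=7, p_4 = 7*59 + 42 = 455, q_4 = 7*7 + 5 = 54.
  i=5: a_5=1, p_5 = 1*455 + 59 = 514, q_5 = 1*54 + 7 = 61.
  i=6: a_6=2, p_6 = 2*514 + 455 = 1483, q_6 = 2*61 + 54 = 176.
  i=7: a_7=2, p_7 = 2*1483 + 514 = 3480, q_7 = 2*176 + 61 = 413.
Check: 3480^2 - 71*413^2 = 12110400 - 12110399 = 1, so (x, y) = (3480, 413) solves the equation, and by the theorem it is the least positive solution.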